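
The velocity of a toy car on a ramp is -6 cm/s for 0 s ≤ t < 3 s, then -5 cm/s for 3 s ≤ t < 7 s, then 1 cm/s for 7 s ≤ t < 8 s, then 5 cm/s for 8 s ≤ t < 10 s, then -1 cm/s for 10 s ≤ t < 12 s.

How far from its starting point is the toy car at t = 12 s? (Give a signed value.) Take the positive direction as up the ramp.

Displacement is the signed area under the v-t curve.
0–3 s: -6 × 3 = -18 cm
3–7 s: -5 × 4 = -20 cm
7–8 s: 1 × 1 = 1 cm
8–10 s: 5 × 2 = 10 cm
10–12 s: -1 × 2 = -2 cm
Net displacement = -29 cm

-29 cm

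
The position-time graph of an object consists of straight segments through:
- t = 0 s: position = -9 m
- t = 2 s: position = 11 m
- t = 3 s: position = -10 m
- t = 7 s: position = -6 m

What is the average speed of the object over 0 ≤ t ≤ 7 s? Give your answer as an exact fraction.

45/7 m/s

Average speed = (total path length)/(elapsed time); on a piecewise-linear x-t graph the path length is Σ|Δx|.
0–2 s: |Δx| = |11 − -9| = 20 m
2–3 s: |Δx| = |-10 − 11| = 21 m
3–7 s: |Δx| = |-6 − -10| = 4 m
Total path = 45 m; average speed = 45/7 = 45/7 m/s.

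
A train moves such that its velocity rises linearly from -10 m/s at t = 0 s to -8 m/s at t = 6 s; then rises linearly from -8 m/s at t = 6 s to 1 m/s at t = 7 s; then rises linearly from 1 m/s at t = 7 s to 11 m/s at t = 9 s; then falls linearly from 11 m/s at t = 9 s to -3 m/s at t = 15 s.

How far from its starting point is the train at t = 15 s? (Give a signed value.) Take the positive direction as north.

Displacement is the signed area under the v-t curve.
0–6 s: ½(-10 + -8)(6) = -54 m
6–7 s: ½(-8 + 1)(1) = -3.5 m
7–9 s: ½(1 + 11)(2) = 12 m
9–15 s: ½(11 + -3)(6) = 24 m
Net displacement = -21.5 m

-21.5 m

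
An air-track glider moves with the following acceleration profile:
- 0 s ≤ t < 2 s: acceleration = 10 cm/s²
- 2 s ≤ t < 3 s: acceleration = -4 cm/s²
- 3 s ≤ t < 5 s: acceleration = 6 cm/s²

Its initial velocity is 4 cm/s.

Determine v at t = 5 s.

Δv equals the area under the a-t graph; then v = v₀ + Δv.
0–2 s: 10 × 2 = 20 cm/s
2–3 s: -4 × 1 = -4 cm/s
3–5 s: 6 × 2 = 12 cm/s
Δv = 28 cm/s, so v(5) = 4 + (28) = 32 cm/s.

32 cm/s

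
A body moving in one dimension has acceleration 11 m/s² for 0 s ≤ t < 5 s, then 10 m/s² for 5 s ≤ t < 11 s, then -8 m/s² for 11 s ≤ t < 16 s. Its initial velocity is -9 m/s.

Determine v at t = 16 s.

Δv equals the area under the a-t graph; then v = v₀ + Δv.
0–5 s: 11 × 5 = 55 m/s
5–11 s: 10 × 6 = 60 m/s
11–16 s: -8 × 5 = -40 m/s
Δv = 75 m/s, so v(16) = -9 + (75) = 66 m/s.

66 m/s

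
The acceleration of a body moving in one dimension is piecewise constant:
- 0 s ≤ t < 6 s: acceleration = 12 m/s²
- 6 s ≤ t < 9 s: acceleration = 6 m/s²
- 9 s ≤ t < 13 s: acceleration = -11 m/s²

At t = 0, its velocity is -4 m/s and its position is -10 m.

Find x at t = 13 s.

669 m

On each constant-a segment, Δv = aΔt and Δx = v₀Δt + ½aΔt²; chain segment to segment.
0–6 s: v starts -4 m/s; Δx = -4·6 + ½·12·6² = 192 m; v ends 68 m/s.
6–9 s: v starts 68 m/s; Δx = 68·3 + ½·6·3² = 231 m; v ends 86 m/s.
9–13 s: v starts 86 m/s; Δx = 86·4 + ½·-11·4² = 256 m; v ends 42 m/s.
x(13) = -10 + Σ Δx = 669 m.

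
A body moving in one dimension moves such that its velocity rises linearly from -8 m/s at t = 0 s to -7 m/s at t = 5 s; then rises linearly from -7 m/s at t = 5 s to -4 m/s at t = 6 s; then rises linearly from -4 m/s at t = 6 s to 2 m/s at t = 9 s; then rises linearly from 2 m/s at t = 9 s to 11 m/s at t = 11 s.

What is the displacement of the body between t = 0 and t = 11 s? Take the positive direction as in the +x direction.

Displacement is the signed area under the v-t curve.
0–5 s: ½(-8 + -7)(5) = -37.5 m
5–6 s: ½(-7 + -4)(1) = -5.5 m
6–9 s: ½(-4 + 2)(3) = -3 m
9–11 s: ½(2 + 11)(2) = 13 m
Net displacement = -33 m

-33 m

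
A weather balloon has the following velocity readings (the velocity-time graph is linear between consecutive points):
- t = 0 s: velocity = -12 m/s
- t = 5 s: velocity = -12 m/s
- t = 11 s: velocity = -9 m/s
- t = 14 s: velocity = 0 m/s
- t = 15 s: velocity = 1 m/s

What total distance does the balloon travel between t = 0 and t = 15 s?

137 m

Distance (not displacement) is the total path length: add the absolute areas under v-t.
0–5 s: |-12| × 5 = 60 m
5–11 s: |½(-12 + -9)(6)| = 63 m
11–14 s: |½(-9 + 0)(3)| = 13.5 m
14–15 s: |½(0 + 1)(1)| = 0.5 m
Total distance = 137 m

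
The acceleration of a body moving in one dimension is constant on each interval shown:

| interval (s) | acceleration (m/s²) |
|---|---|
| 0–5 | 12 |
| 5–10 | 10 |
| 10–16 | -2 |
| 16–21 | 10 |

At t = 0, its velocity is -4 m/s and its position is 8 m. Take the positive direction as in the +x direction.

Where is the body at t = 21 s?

1738 m

On each constant-a segment, Δv = aΔt and Δx = v₀Δt + ½aΔt²; chain segment to segment.
0–5 s: v starts -4 m/s; Δx = -4·5 + ½·12·5² = 130 m; v ends 56 m/s.
5–10 s: v starts 56 m/s; Δx = 56·5 + ½·10·5² = 405 m; v ends 106 m/s.
10–16 s: v starts 106 m/s; Δx = 106·6 + ½·-2·6² = 600 m; v ends 94 m/s.
16–21 s: v starts 94 m/s; Δx = 94·5 + ½·10·5² = 595 m; v ends 144 m/s.
x(21) = 8 + Σ Δx = 1738 m.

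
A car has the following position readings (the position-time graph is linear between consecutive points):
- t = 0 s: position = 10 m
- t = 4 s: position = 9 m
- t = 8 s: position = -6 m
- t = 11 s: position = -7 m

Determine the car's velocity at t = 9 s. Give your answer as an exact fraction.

Velocity is the slope of the x-t graph on 8–11 s: (-7 − -6)/(11 − 8) = -1/3 m/s.

-1/3 m/s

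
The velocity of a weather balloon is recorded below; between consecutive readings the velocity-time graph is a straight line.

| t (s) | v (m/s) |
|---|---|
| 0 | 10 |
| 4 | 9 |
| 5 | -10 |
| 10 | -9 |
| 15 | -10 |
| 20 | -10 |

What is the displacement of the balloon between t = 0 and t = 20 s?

Net displacement equals the area under the velocity-time graph (areas below the axis count negative).
0–4 s: ½(10 + 9)(4) = 38 m
4–5 s: ½(9 + -10)(1) = -0.5 m
5–10 s: ½(-10 + -9)(5) = -47.5 m
10–15 s: ½(-9 + -10)(5) = -47.5 m
15–20 s: -10 × 5 = -50 m
Net displacement = -107.5 m

-107.5 m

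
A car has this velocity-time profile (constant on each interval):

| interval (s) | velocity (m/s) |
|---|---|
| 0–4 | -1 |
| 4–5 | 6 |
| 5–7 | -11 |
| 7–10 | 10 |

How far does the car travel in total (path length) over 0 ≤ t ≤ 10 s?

62 m

Distance (not displacement) is the total path length: add the absolute areas under v-t.
0–4 s: |-1| × 4 = 4 m
4–5 s: |6| × 1 = 6 m
5–7 s: |-11| × 2 = 22 m
7–10 s: |10| × 3 = 30 m
Total distance = 62 m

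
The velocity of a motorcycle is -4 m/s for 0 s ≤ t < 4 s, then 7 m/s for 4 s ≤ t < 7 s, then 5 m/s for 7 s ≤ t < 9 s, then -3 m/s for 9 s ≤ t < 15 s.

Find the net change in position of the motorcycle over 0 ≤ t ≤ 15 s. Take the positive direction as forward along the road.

Net displacement equals the area under the velocity-time graph (areas below the axis count negative).
0–4 s: -4 × 4 = -16 m
4–7 s: 7 × 3 = 21 m
7–9 s: 5 × 2 = 10 m
9–15 s: -3 × 6 = -18 m
Net displacement = -3 m

-3 m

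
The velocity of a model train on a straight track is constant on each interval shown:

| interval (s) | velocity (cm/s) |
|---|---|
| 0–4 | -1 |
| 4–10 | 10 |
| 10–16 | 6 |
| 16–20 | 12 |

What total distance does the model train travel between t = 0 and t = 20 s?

148 cm

Total distance travelled is ∫|v| dt — sum the magnitudes of each area piece.
0–4 s: |-1| × 4 = 4 cm
4–10 s: |10| × 6 = 60 cm
10–16 s: |6| × 6 = 36 cm
16–20 s: |12| × 4 = 48 cm
Total distance = 148 cm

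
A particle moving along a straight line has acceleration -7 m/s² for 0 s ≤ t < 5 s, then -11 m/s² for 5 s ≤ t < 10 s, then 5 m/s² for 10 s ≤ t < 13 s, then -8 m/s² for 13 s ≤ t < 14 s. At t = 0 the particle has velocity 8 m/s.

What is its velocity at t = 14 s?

-75 m/s

Δv equals the area under the a-t graph; then v = v₀ + Δv.
0–5 s: -7 × 5 = -35 m/s
5–10 s: -11 × 5 = -55 m/s
10–13 s: 5 × 3 = 15 m/s
13–14 s: -8 × 1 = -8 m/s
Δv = -83 m/s, so v(14) = 8 + (-83) = -75 m/s.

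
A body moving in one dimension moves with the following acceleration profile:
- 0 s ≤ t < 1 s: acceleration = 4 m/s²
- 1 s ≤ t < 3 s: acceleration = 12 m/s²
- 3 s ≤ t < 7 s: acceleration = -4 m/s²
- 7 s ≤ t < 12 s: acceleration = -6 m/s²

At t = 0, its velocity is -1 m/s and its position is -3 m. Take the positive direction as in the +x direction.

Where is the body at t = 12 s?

84 m

On each constant-a segment, Δv = aΔt and Δx = v₀Δt + ½aΔt²; chain segment to segment.
0–1 s: v starts -1 m/s; Δx = -1·1 + ½·4·1² = 1 m; v ends 3 m/s.
1–3 s: v starts 3 m/s; Δx = 3·2 + ½·12·2² = 30 m; v ends 27 m/s.
3–7 s: v starts 27 m/s; Δx = 27·4 + ½·-4·4² = 76 m; v ends 11 m/s.
7–12 s: v starts 11 m/s; Δx = 11·5 + ½·-6·5² = -20 m; v ends -19 m/s.
x(12) = -3 + Σ Δx = 84 m.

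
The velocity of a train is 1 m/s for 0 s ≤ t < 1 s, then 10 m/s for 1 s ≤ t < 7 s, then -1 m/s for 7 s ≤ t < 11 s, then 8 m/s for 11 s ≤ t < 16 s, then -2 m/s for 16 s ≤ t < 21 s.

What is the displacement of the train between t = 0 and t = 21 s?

87 m

Displacement is the signed area under the v-t curve.
0–1 s: 1 × 1 = 1 m
1–7 s: 10 × 6 = 60 m
7–11 s: -1 × 4 = -4 m
11–16 s: 8 × 5 = 40 m
16–21 s: -2 × 5 = -10 m
Net displacement = 87 m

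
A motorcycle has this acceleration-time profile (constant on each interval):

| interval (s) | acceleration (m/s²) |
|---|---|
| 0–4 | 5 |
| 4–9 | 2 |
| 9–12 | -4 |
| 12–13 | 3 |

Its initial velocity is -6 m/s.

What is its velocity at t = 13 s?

Δv equals the area under the a-t graph; then v = v₀ + Δv.
0–4 s: 5 × 4 = 20 m/s
4–9 s: 2 × 5 = 10 m/s
9–12 s: -4 × 3 = -12 m/s
12–13 s: 3 × 1 = 3 m/s
Δv = 21 m/s, so v(13) = -6 + (21) = 15 m/s.

15 m/s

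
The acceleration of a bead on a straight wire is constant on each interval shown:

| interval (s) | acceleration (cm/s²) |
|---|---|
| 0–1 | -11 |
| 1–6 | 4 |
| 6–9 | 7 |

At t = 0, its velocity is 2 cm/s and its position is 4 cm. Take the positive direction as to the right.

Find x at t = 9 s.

70 cm

On each constant-a segment, Δv = aΔt and Δx = v₀Δt + ½aΔt²; chain segment to segment.
0–1 s: v starts 2 cm/s; Δx = 2·1 + ½·-11·1² = -3.5 cm; v ends -9 cm/s.
1–6 s: v starts -9 cm/s; Δx = -9·5 + ½·4·5² = 5 cm; v ends 11 cm/s.
6–9 s: v starts 11 cm/s; Δx = 11·3 + ½·7·3² = 64.5 cm; v ends 32 cm/s.
x(9) = 4 + Σ Δx = 70 cm.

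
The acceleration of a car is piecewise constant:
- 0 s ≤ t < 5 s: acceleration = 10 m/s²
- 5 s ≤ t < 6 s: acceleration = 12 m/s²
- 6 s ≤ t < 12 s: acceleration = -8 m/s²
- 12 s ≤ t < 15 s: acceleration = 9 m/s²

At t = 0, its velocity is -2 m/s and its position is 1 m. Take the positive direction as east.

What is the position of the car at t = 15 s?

462.5 m

On each constant-a segment, Δv = aΔt and Δx = v₀Δt + ½aΔt²; chain segment to segment.
0–5 s: v starts -2 m/s; Δx = -2·5 + ½·10·5² = 115 m; v ends 48 m/s.
5–6 s: v starts 48 m/s; Δx = 48·1 + ½·12·1² = 54 m; v ends 60 m/s.
6–12 s: v starts 60 m/s; Δx = 60·6 + ½·-8·6² = 216 m; v ends 12 m/s.
12–15 s: v starts 12 m/s; Δx = 12·3 + ½·9·3² = 76.5 m; v ends 39 m/s.
x(15) = 1 + Σ Δx = 462.5 m.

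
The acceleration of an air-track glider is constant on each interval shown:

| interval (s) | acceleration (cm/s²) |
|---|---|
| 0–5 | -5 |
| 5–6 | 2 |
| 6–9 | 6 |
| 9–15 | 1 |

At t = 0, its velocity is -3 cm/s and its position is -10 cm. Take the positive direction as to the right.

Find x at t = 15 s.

On each constant-a segment, Δv = aΔt and Δx = v₀Δt + ½aΔt²; chain segment to segment.
0–5 s: v starts -3 cm/s; Δx = -3·5 + ½·-5·5² = -77.5 cm; v ends -28 cm/s.
5–6 s: v starts -28 cm/s; Δx = -28·1 + ½·2·1² = -27 cm; v ends -26 cm/s.
6–9 s: v starts -26 cm/s; Δx = -26·3 + ½·6·3² = -51 cm; v ends -8 cm/s.
9–15 s: v starts -8 cm/s; Δx = -8·6 + ½·1·6² = -30 cm; v ends -2 cm/s.
x(15) = -10 + Σ Δx = -195.5 cm.

-195.5 cm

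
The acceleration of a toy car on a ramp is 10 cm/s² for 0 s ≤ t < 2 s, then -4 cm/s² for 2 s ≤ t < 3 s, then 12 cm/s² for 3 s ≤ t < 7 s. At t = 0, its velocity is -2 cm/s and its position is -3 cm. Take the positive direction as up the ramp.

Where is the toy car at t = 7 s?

On each constant-a segment, Δv = aΔt and Δx = v₀Δt + ½aΔt²; chain segment to segment.
0–2 s: v starts -2 cm/s; Δx = -2·2 + ½·10·2² = 16 cm; v ends 18 cm/s.
2–3 s: v starts 18 cm/s; Δx = 18·1 + ½·-4·1² = 16 cm; v ends 14 cm/s.
3–7 s: v starts 14 cm/s; Δx = 14·4 + ½·12·4² = 152 cm; v ends 62 cm/s.
x(7) = -3 + Σ Δx = 181 cm.

181 cm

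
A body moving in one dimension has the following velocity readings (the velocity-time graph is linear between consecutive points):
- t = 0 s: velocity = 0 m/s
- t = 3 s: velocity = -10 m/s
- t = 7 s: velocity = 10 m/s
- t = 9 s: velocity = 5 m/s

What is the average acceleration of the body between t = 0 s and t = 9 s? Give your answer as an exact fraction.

Average acceleration = Δv/Δt = (5 − 0)/(9 − 0) = 5/9 m/s².

5/9 m/s²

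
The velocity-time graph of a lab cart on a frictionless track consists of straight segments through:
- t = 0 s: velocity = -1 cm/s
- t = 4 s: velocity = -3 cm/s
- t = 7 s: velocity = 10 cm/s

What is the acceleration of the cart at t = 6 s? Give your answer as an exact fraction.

Acceleration is the slope of the v-t graph on 4–7 s: (10 − -3)/(7 − 4) = 13/3 cm/s².

13/3 cm/s²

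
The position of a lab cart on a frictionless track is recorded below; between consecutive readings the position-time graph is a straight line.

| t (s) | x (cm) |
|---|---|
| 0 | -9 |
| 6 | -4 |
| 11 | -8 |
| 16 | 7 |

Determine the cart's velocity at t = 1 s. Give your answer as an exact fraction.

5/6 cm/s

Velocity is the slope of the x-t graph on 0–6 s: (-4 − -9)/(6 − 0) = 5/6 cm/s.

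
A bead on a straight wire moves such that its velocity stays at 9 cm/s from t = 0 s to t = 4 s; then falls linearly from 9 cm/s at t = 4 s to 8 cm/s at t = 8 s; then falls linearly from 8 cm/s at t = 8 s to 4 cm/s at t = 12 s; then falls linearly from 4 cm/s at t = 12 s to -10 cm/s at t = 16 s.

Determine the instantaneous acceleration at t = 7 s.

-0.25 cm/s²

Acceleration is the slope of the v-t graph on 4–8 s: (8 − 9)/(8 − 4) = -0.25 cm/s².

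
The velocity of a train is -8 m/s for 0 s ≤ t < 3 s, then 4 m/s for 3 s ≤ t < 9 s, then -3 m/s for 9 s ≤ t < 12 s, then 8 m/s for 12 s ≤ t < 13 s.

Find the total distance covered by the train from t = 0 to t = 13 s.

Total distance travelled is ∫|v| dt — sum the magnitudes of each area piece.
0–3 s: |-8| × 3 = 24 m
3–9 s: |4| × 6 = 24 m
9–12 s: |-3| × 3 = 9 m
12–13 s: |8| × 1 = 8 m
Total distance = 65 m

65 m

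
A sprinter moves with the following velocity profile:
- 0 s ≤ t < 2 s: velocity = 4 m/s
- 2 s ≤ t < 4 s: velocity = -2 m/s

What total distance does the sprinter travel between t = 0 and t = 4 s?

12 m

Distance (not displacement) is the total path length: add the absolute areas under v-t.
0–2 s: |4| × 2 = 8 m
2–4 s: |-2| × 2 = 4 m
Total distance = 12 m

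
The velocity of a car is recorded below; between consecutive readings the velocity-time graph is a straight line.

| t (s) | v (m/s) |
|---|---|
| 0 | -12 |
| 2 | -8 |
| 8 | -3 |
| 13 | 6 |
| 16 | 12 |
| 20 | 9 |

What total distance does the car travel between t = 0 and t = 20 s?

Distance (not displacement) is the total path length: add the absolute areas under v-t.
0–2 s: |½(-12 + -8)(2)| = 20 m
2–8 s: |½(-8 + -3)(6)| = 33 m
8–13 s: v = 0 at t = 29/3 s; triangle areas 2.5 + 10 = 12.5 m
13–16 s: |½(6 + 12)(3)| = 27 m
16–20 s: |½(12 + 9)(4)| = 42 m
Total distance = 134.5 m

134.5 m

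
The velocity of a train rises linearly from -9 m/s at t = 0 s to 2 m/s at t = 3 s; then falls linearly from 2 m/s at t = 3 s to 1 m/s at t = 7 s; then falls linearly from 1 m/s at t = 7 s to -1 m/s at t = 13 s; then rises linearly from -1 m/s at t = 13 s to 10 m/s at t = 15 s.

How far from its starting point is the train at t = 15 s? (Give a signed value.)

Displacement is the signed area under the v-t curve.
0–3 s: ½(-9 + 2)(3) = -10.5 m
3–7 s: ½(2 + 1)(4) = 6 m
7–13 s: ½(1 + -1)(6) = 0 m
13–15 s: ½(-1 + 10)(2) = 9 m
Net displacement = 4.5 m

4.5 m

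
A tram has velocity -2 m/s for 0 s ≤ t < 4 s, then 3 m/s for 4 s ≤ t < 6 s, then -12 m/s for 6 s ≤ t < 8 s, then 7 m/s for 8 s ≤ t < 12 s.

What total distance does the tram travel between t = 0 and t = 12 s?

66 m

Distance (not displacement) is the total path length: add the absolute areas under v-t.
0–4 s: |-2| × 4 = 8 m
4–6 s: |3| × 2 = 6 m
6–8 s: |-12| × 2 = 24 m
8–12 s: |7| × 4 = 28 m
Total distance = 66 m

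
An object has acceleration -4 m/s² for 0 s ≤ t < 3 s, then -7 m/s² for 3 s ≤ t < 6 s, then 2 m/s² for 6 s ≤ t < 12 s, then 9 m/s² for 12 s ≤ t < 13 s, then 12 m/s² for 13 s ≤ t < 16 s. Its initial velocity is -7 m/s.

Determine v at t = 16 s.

Δv equals the area under the a-t graph; then v = v₀ + Δv.
0–3 s: -4 × 3 = -12 m/s
3–6 s: -7 × 3 = -21 m/s
6–12 s: 2 × 6 = 12 m/s
12–13 s: 9 × 1 = 9 m/s
13–16 s: 12 × 3 = 36 m/s
Δv = 24 m/s, so v(16) = -7 + (24) = 17 m/s.

17 m/s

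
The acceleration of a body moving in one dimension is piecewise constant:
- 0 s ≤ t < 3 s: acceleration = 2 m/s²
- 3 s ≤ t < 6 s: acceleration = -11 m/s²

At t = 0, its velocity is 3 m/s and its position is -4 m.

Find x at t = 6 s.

On each constant-a segment, Δv = aΔt and Δx = v₀Δt + ½aΔt²; chain segment to segment.
0–3 s: v starts 3 m/s; Δx = 3·3 + ½·2·3² = 18 m; v ends 9 m/s.
3–6 s: v starts 9 m/s; Δx = 9·3 + ½·-11·3² = -22.5 m; v ends -24 m/s.
x(6) = -4 + Σ Δx = -8.5 m.

-8.5 m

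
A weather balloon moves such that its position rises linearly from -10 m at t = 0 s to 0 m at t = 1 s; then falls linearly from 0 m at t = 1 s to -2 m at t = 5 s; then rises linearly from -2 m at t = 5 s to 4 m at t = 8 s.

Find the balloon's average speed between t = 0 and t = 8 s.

2.25 m/s

Average speed = (total path length)/(elapsed time); on a piecewise-linear x-t graph the path length is Σ|Δx|.
0–1 s: |Δx| = |0 − -10| = 10 m
1–5 s: |Δx| = |-2 − 0| = 2 m
5–8 s: |Δx| = |4 − -2| = 6 m
Total path = 18 m; average speed = 18/8 = 2.25 m/s.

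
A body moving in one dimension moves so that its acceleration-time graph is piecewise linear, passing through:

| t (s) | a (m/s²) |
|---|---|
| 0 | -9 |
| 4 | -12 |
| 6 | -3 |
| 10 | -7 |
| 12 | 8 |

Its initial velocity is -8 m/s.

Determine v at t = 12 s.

Δv equals the area under the a-t graph; then v = v₀ + Δv.
0–4 s: ½(-9 + -12)(4) = -42 m/s
4–6 s: ½(-12 + -3)(2) = -15 m/s
6–10 s: ½(-3 + -7)(4) = -20 m/s
10–12 s: ½(-7 + 8)(2) = 1 m/s
Δv = -76 m/s, so v(12) = -8 + (-76) = -84 m/s.

-84 m/s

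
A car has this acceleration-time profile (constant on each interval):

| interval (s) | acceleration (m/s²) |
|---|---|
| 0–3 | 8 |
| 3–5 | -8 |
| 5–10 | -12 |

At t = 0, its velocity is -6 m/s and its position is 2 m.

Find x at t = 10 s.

On each constant-a segment, Δv = aΔt and Δx = v₀Δt + ½aΔt²; chain segment to segment.
0–3 s: v starts -6 m/s; Δx = -6·3 + ½·8·3² = 18 m; v ends 18 m/s.
3–5 s: v starts 18 m/s; Δx = 18·2 + ½·-8·2² = 20 m; v ends 2 m/s.
5–10 s: v starts 2 m/s; Δx = 2·5 + ½·-12·5² = -140 m; v ends -58 m/s.
x(10) = 2 + Σ Δx = -100 m.

-100 m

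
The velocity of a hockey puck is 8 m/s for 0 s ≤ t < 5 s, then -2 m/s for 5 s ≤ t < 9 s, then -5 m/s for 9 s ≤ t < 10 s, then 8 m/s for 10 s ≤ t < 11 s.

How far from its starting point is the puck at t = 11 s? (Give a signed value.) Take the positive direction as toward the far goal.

35 m

Displacement is the signed area under the v-t curve.
0–5 s: 8 × 5 = 40 m
5–9 s: -2 × 4 = -8 m
9–10 s: -5 × 1 = -5 m
10–11 s: 8 × 1 = 8 m
Net displacement = 35 m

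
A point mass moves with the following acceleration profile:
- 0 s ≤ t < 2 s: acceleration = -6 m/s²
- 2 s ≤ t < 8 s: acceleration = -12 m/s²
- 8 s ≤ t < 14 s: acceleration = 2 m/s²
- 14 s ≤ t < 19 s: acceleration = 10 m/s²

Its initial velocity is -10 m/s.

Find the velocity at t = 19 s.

-32 m/s

Δv equals the area under the a-t graph; then v = v₀ + Δv.
0–2 s: -6 × 2 = -12 m/s
2–8 s: -12 × 6 = -72 m/s
8–14 s: 2 × 6 = 12 m/s
14–19 s: 10 × 5 = 50 m/s
Δv = -22 m/s, so v(19) = -10 + (-22) = -32 m/s.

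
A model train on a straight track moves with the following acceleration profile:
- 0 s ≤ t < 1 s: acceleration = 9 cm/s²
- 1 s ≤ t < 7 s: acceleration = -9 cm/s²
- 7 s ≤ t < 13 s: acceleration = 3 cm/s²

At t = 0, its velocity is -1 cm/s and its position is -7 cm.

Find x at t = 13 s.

-339.5 cm

On each constant-a segment, Δv = aΔt and Δx = v₀Δt + ½aΔt²; chain segment to segment.
0–1 s: v starts -1 cm/s; Δx = -1·1 + ½·9·1² = 3.5 cm; v ends 8 cm/s.
1–7 s: v starts 8 cm/s; Δx = 8·6 + ½·-9·6² = -114 cm; v ends -46 cm/s.
7–13 s: v starts -46 cm/s; Δx = -46·6 + ½·3·6² = -222 cm; v ends -28 cm/s.
x(13) = -7 + Σ Δx = -339.5 cm.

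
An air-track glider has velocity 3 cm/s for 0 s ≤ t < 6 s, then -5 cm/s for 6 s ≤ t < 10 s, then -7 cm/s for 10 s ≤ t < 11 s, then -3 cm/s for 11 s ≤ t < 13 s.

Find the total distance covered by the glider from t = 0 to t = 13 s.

51 cm

Distance (not displacement) is the total path length: add the absolute areas under v-t.
0–6 s: |3| × 6 = 18 cm
6–10 s: |-5| × 4 = 20 cm
10–11 s: |-7| × 1 = 7 cm
11–13 s: |-3| × 2 = 6 cm
Total distance = 51 cm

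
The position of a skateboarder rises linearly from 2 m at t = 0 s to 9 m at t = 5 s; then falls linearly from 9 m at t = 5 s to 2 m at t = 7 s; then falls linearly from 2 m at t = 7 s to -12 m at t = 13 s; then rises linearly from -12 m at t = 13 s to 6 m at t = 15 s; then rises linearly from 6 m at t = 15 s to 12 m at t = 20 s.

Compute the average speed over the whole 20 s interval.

Average speed = (total path length)/(elapsed time); on a piecewise-linear x-t graph the path length is Σ|Δx|.
0–5 s: |Δx| = |9 − 2| = 7 m
5–7 s: |Δx| = |2 − 9| = 7 m
7–13 s: |Δx| = |-12 − 2| = 14 m
13–15 s: |Δx| = |6 − -12| = 18 m
15–20 s: |Δx| = |12 − 6| = 6 m
Total path = 52 m; average speed = 52/20 = 2.6 m/s.

2.6 m/s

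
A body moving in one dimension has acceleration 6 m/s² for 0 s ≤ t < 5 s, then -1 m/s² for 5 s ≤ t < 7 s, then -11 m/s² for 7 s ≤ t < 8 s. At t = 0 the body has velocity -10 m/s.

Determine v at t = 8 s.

Δv equals the area under the a-t graph; then v = v₀ + Δv.
0–5 s: 6 × 5 = 30 m/s
5–7 s: -1 × 2 = -2 m/s
7–8 s: -11 × 1 = -11 m/s
Δv = 17 m/s, so v(8) = -10 + (17) = 7 m/s.

7 m/s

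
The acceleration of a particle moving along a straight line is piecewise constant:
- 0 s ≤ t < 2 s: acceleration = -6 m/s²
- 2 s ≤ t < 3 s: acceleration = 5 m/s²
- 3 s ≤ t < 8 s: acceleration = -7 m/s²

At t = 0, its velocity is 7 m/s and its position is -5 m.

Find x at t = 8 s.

-93 m

On each constant-a segment, Δv = aΔt and Δx = v₀Δt + ½aΔt²; chain segment to segment.
0–2 s: v starts 7 m/s; Δx = 7·2 + ½·-6·2² = 2 m; v ends -5 m/s.
2–3 s: v starts -5 m/s; Δx = -5·1 + ½·5·1² = -2.5 m; v ends 0 m/s.
3–8 s: v starts 0 m/s; Δx = 0·5 + ½·-7·5² = -87.5 m; v ends -35 m/s.
x(8) = -5 + Σ Δx = -93 m.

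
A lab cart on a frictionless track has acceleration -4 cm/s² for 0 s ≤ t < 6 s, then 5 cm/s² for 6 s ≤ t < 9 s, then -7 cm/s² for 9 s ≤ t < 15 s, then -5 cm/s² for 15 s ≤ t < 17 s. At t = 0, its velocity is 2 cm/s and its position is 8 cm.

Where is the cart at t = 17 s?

On each constant-a segment, Δv = aΔt and Δx = v₀Δt + ½aΔt²; chain segment to segment.
0–6 s: v starts 2 cm/s; Δx = 2·6 + ½·-4·6² = -60 cm; v ends -22 cm/s.
6–9 s: v starts -22 cm/s; Δx = -22·3 + ½·5·3² = -43.5 cm; v ends -7 cm/s.
9–15 s: v starts -7 cm/s; Δx = -7·6 + ½·-7·6² = -168 cm; v ends -49 cm/s.
15–17 s: v starts -49 cm/s; Δx = -49·2 + ½·-5·2² = -108 cm; v ends -59 cm/s.
x(17) = 8 + Σ Δx = -371.5 cm.

-371.5 cm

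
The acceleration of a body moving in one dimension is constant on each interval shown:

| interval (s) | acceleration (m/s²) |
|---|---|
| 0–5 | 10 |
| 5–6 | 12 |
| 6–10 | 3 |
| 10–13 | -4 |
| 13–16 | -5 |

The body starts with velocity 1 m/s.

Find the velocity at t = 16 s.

48 m/s

Δv equals the area under the a-t graph; then v = v₀ + Δv.
0–5 s: 10 × 5 = 50 m/s
5–6 s: 12 × 1 = 12 m/s
6–10 s: 3 × 4 = 12 m/s
10–13 s: -4 × 3 = -12 m/s
13–16 s: -5 × 3 = -15 m/s
Δv = 47 m/s, so v(16) = 1 + (47) = 48 m/s.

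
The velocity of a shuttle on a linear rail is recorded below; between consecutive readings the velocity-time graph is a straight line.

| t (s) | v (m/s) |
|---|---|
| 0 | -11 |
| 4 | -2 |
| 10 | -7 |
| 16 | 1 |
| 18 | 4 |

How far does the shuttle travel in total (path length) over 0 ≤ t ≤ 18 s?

Total distance travelled is ∫|v| dt — sum the magnitudes of each area piece.
0–4 s: |½(-11 + -2)(4)| = 26 m
4–10 s: |½(-2 + -7)(6)| = 27 m
10–16 s: v = 0 at t = 15.25 s; triangle areas 18.375 + 0.375 = 18.75 m
16–18 s: |½(1 + 4)(2)| = 5 m
Total distance = 76.75 m

76.75 m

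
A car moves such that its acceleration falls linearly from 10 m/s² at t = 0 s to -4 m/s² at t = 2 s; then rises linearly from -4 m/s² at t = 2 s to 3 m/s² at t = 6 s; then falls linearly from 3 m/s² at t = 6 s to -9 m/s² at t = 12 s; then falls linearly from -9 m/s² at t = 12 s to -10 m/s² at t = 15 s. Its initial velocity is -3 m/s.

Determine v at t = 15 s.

-45.5 m/s

Δv equals the area under the a-t graph; then v = v₀ + Δv.
0–2 s: ½(10 + -4)(2) = 6 m/s
2–6 s: ½(-4 + 3)(4) = -2 m/s
6–12 s: ½(3 + -9)(6) = -18 m/s
12–15 s: ½(-9 + -10)(3) = -28.5 m/s
Δv = -42.5 m/s, so v(15) = -3 + (-42.5) = -45.5 m/s.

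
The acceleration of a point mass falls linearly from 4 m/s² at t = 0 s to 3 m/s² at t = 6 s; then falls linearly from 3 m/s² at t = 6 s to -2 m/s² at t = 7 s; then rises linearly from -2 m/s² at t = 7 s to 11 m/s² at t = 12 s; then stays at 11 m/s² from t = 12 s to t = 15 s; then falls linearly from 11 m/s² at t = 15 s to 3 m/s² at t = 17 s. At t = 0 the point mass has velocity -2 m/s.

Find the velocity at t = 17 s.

89 m/s

Δv equals the area under the a-t graph; then v = v₀ + Δv.
0–6 s: ½(4 + 3)(6) = 21 m/s
6–7 s: ½(3 + -2)(1) = 0.5 m/s
7–12 s: ½(-2 + 11)(5) = 22.5 m/s
12–15 s: 11 × 3 = 33 m/s
15–17 s: ½(11 + 3)(2) = 14 m/s
Δv = 91 m/s, so v(17) = -2 + (91) = 89 m/s.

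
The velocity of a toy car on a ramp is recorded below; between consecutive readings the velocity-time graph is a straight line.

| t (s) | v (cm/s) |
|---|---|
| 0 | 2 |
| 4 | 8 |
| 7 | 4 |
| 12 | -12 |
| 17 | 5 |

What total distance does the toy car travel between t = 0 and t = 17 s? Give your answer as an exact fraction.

2987/34 cm

Distance (not displacement) is the total path length: add the absolute areas under v-t.
0–4 s: |½(2 + 8)(4)| = 20 cm
4–7 s: |½(8 + 4)(3)| = 18 cm
7–12 s: v = 0 at t = 8.25 s; triangle areas 2.5 + 22.5 = 25 cm
12–17 s: v = 0 at t = 264/17 s; triangle areas 360/17 + 125/34 = 845/34 cm
Total distance = 2987/34 cm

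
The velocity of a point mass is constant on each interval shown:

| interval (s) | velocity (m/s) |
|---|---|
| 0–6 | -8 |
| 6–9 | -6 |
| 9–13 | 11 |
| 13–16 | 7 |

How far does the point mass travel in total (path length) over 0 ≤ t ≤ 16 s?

Distance (not displacement) is the total path length: add the absolute areas under v-t.
0–6 s: |-8| × 6 = 48 m
6–9 s: |-6| × 3 = 18 m
9–13 s: |11| × 4 = 44 m
13–16 s: |7| × 3 = 21 m
Total distance = 131 m

131 m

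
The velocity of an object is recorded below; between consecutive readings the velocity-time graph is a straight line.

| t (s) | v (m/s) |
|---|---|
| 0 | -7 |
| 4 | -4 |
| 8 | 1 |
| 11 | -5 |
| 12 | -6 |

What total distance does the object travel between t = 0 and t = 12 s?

Total distance travelled is ∫|v| dt — sum the magnitudes of each area piece.
0–4 s: |½(-7 + -4)(4)| = 22 m
4–8 s: v = 0 at t = 7.2 s; triangle areas 6.4 + 0.4 = 6.8 m
8–11 s: v = 0 at t = 8.5 s; triangle areas 0.25 + 6.25 = 6.5 m
11–12 s: |½(-5 + -6)(1)| = 5.5 m
Total distance = 40.8 m

40.8 m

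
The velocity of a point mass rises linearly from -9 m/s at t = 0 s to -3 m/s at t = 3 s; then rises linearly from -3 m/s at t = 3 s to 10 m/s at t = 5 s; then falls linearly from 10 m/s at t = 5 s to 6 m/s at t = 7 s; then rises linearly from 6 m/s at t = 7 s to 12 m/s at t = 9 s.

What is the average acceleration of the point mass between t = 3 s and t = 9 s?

Average acceleration = Δv/Δt = (12 − -3)/(9 − 3) = 2.5 m/s².

2.5 m/s²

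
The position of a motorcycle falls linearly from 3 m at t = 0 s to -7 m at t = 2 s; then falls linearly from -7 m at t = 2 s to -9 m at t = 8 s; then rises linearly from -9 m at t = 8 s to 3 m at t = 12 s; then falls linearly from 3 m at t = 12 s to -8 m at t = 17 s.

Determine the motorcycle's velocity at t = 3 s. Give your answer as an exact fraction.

-1/3 m/s

Velocity is the slope of the x-t graph on 2–8 s: (-9 − -7)/(8 − 2) = -1/3 m/s.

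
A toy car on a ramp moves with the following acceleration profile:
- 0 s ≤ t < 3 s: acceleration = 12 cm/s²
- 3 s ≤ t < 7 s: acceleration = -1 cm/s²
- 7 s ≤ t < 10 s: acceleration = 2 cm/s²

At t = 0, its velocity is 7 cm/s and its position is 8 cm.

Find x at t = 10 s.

373 cm

On each constant-a segment, Δv = aΔt and Δx = v₀Δt + ½aΔt²; chain segment to segment.
0–3 s: v starts 7 cm/s; Δx = 7·3 + ½·12·3² = 75 cm; v ends 43 cm/s.
3–7 s: v starts 43 cm/s; Δx = 43·4 + ½·-1·4² = 164 cm; v ends 39 cm/s.
7–10 s: v starts 39 cm/s; Δx = 39·3 + ½·2·3² = 126 cm; v ends 45 cm/s.
x(10) = 8 + Σ Δx = 373 cm.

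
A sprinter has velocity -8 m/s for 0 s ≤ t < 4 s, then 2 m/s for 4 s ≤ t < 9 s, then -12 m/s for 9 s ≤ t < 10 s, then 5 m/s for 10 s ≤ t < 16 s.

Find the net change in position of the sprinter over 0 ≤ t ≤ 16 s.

Net displacement equals the area under the velocity-time graph (areas below the axis count negative).
0–4 s: -8 × 4 = -32 m
4–9 s: 2 × 5 = 10 m
9–10 s: -12 × 1 = -12 m
10–16 s: 5 × 6 = 30 m
Net displacement = -4 m

-4 m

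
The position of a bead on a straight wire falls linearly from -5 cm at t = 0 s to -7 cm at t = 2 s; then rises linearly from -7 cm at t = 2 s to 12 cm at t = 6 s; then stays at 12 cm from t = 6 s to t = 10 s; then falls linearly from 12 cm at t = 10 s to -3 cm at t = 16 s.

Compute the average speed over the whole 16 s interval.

2.25 cm/s

Average speed = (total path length)/(elapsed time); on a piecewise-linear x-t graph the path length is Σ|Δx|.
0–2 s: |Δx| = |-7 − -5| = 2 cm
2–6 s: |Δx| = |12 − -7| = 19 cm
6–10 s: |Δx| = |12 − 12| = 0 cm
10–16 s: |Δx| = |-3 − 12| = 15 cm
Total path = 36 cm; average speed = 36/16 = 2.25 cm/s.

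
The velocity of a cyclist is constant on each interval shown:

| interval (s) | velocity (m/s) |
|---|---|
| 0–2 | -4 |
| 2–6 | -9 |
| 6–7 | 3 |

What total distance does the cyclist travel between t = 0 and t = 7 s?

47 m

Distance (not displacement) is the total path length: add the absolute areas under v-t.
0–2 s: |-4| × 2 = 8 m
2–6 s: |-9| × 4 = 36 m
6–7 s: |3| × 1 = 3 m
Total distance = 47 m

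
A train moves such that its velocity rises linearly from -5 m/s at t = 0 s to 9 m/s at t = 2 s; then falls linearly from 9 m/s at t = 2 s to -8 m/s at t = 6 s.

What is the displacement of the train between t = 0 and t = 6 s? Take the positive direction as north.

Displacement is the signed area under the v-t curve.
0–2 s: ½(-5 + 9)(2) = 4 m
2–6 s: ½(9 + -8)(4) = 2 m
Net displacement = 6 m

6 m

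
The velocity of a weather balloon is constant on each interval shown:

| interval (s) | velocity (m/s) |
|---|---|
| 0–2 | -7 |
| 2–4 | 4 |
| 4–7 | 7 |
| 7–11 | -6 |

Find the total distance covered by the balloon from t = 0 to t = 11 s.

67 m

Distance (not displacement) is the total path length: add the absolute areas under v-t.
0–2 s: |-7| × 2 = 14 m
2–4 s: |4| × 2 = 8 m
4–7 s: |7| × 3 = 21 m
7–11 s: |-6| × 4 = 24 m
Total distance = 67 m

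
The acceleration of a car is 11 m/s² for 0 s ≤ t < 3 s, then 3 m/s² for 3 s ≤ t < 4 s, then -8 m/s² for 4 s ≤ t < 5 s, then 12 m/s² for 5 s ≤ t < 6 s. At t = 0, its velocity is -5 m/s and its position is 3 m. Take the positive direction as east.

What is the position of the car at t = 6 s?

On each constant-a segment, Δv = aΔt and Δx = v₀Δt + ½aΔt²; chain segment to segment.
0–3 s: v starts -5 m/s; Δx = -5·3 + ½·11·3² = 34.5 m; v ends 28 m/s.
3–4 s: v starts 28 m/s; Δx = 28·1 + ½·3·1² = 29.5 m; v ends 31 m/s.
4–5 s: v starts 31 m/s; Δx = 31·1 + ½·-8·1² = 27 m; v ends 23 m/s.
5–6 s: v starts 23 m/s; Δx = 23·1 + ½·12·1² = 29 m; v ends 35 m/s.
x(6) = 3 + Σ Δx = 123 m.

123 m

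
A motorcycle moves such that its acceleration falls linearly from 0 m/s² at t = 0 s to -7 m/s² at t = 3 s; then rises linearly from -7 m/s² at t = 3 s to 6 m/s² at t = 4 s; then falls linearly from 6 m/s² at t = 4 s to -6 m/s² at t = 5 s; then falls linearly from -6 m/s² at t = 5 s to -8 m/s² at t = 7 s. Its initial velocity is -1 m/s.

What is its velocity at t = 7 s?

-26 m/s

Δv equals the area under the a-t graph; then v = v₀ + Δv.
0–3 s: ½(0 + -7)(3) = -10.5 m/s
3–4 s: ½(-7 + 6)(1) = -0.5 m/s
4–5 s: ½(6 + -6)(1) = 0 m/s
5–7 s: ½(-6 + -8)(2) = -14 m/s
Δv = -25 m/s, so v(7) = -1 + (-25) = -26 m/s.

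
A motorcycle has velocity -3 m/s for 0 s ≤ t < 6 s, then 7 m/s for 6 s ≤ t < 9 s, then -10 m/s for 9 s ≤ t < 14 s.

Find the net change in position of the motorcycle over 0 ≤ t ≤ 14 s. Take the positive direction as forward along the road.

Displacement is the signed area under the v-t curve.
0–6 s: -3 × 6 = -18 m
6–9 s: 7 × 3 = 21 m
9–14 s: -10 × 5 = -50 m
Net displacement = -47 m

-47 m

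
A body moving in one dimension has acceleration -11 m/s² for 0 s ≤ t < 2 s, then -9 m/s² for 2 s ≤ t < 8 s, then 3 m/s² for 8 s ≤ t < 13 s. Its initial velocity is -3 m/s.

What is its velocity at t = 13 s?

-64 m/s

Δv equals the area under the a-t graph; then v = v₀ + Δv.
0–2 s: -11 × 2 = -22 m/s
2–8 s: -9 × 6 = -54 m/s
8–13 s: 3 × 5 = 15 m/s
Δv = -61 m/s, so v(13) = -3 + (-61) = -64 m/s.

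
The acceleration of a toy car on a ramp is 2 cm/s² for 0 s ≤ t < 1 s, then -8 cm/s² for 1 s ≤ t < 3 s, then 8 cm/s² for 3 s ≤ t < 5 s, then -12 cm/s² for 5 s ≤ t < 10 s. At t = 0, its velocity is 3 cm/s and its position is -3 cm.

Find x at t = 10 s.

-136 cm

On each constant-a segment, Δv = aΔt and Δx = v₀Δt + ½aΔt²; chain segment to segment.
0–1 s: v starts 3 cm/s; Δx = 3·1 + ½·2·1² = 4 cm; v ends 5 cm/s.
1–3 s: v starts 5 cm/s; Δx = 5·2 + ½·-8·2² = -6 cm; v ends -11 cm/s.
3–5 s: v starts -11 cm/s; Δx = -11·2 + ½·8·2² = -6 cm; v ends 5 cm/s.
5–10 s: v starts 5 cm/s; Δx = 5·5 + ½·-12·5² = -125 cm; v ends -55 cm/s.
x(10) = -3 + Σ Δx = -136 cm.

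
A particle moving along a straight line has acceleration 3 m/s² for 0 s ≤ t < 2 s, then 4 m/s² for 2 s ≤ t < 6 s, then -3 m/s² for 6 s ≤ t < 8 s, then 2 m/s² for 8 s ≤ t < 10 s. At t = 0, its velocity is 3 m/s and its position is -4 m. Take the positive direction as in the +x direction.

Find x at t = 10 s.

162 m

On each constant-a segment, Δv = aΔt and Δx = v₀Δt + ½aΔt²; chain segment to segment.
0–2 s: v starts 3 m/s; Δx = 3·2 + ½·3·2² = 12 m; v ends 9 m/s.
2–6 s: v starts 9 m/s; Δx = 9·4 + ½·4·4² = 68 m; v ends 25 m/s.
6–8 s: v starts 25 m/s; Δx = 25·2 + ½·-3·2² = 44 m; v ends 19 m/s.
8–10 s: v starts 19 m/s; Δx = 19·2 + ½·2·2² = 42 m; v ends 23 m/s.
x(10) = -4 + Σ Δx = 162 m.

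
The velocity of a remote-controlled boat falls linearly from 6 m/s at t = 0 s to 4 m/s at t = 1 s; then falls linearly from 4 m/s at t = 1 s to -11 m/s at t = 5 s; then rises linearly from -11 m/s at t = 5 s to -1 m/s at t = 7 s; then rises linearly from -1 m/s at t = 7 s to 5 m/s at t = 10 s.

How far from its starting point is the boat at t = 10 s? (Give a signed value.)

-15 m

Net displacement equals the area under the velocity-time graph (areas below the axis count negative).
0–1 s: ½(6 + 4)(1) = 5 m
1–5 s: ½(4 + -11)(4) = -14 m
5–7 s: ½(-11 + -1)(2) = -12 m
7–10 s: ½(-1 + 5)(3) = 6 m
Net displacement = -15 m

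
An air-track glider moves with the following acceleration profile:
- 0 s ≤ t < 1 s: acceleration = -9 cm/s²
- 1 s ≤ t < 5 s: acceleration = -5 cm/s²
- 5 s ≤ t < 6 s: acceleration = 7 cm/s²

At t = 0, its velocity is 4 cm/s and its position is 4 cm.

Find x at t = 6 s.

-78 cm

On each constant-a segment, Δv = aΔt and Δx = v₀Δt + ½aΔt²; chain segment to segment.
0–1 s: v starts 4 cm/s; Δx = 4·1 + ½·-9·1² = -0.5 cm; v ends -5 cm/s.
1–5 s: v starts -5 cm/s; Δx = -5·4 + ½·-5·4² = -60 cm; v ends -25 cm/s.
5–6 s: v starts -25 cm/s; Δx = -25·1 + ½·7·1² = -21.5 cm; v ends -18 cm/s.
x(6) = 4 + Σ Δx = -78 cm.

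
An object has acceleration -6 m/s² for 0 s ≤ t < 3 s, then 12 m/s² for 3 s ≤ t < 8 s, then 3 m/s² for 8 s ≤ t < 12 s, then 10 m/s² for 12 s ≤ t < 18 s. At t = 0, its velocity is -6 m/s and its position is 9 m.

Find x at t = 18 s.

630 m

On each constant-a segment, Δv = aΔt and Δx = v₀Δt + ½aΔt²; chain segment to segment.
0–3 s: v starts -6 m/s; Δx = -6·3 + ½·-6·3² = -45 m; v ends -24 m/s.
3–8 s: v starts -24 m/s; Δx = -24·5 + ½·12·5² = 30 m; v ends 36 m/s.
8–12 s: v starts 36 m/s; Δx = 36·4 + ½·3·4² = 168 m; v ends 48 m/s.
12–18 s: v starts 48 m/s; Δx = 48·6 + ½·10·6² = 468 m; v ends 108 m/s.
x(18) = 9 + Σ Δx = 630 m.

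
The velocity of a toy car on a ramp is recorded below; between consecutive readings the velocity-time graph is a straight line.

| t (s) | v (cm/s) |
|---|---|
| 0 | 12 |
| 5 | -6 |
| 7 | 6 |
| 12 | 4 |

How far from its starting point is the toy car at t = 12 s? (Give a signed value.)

Net displacement equals the area under the velocity-time graph (areas below the axis count negative).
0–5 s: ½(12 + -6)(5) = 15 cm
5–7 s: ½(-6 + 6)(2) = 0 cm
7–12 s: ½(6 + 4)(5) = 25 cm
Net displacement = 40 cm

40 cm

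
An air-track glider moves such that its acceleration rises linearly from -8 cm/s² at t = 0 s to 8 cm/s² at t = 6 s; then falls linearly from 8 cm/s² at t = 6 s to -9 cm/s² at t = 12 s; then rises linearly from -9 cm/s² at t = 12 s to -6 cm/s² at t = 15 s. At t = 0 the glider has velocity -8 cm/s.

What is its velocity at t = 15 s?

Δv equals the area under the a-t graph; then v = v₀ + Δv.
0–6 s: ½(-8 + 8)(6) = 0 cm/s
6–12 s: ½(8 + -9)(6) = -3 cm/s
12–15 s: ½(-9 + -6)(3) = -22.5 cm/s
Δv = -25.5 cm/s, so v(15) = -8 + (-25.5) = -33.5 cm/s.

-33.5 cm/s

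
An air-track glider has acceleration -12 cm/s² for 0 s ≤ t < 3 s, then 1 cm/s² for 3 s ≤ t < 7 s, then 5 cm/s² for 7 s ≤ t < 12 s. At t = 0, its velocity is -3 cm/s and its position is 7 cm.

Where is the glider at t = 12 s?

-316.5 cm

On each constant-a segment, Δv = aΔt and Δx = v₀Δt + ½aΔt²; chain segment to segment.
0–3 s: v starts -3 cm/s; Δx = -3·3 + ½·-12·3² = -63 cm; v ends -39 cm/s.
3–7 s: v starts -39 cm/s; Δx = -39·4 + ½·1·4² = -148 cm; v ends -35 cm/s.
7–12 s: v starts -35 cm/s; Δx = -35·5 + ½·5·5² = -112.5 cm; v ends -10 cm/s.
x(12) = 7 + Σ Δx = -316.5 cm.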